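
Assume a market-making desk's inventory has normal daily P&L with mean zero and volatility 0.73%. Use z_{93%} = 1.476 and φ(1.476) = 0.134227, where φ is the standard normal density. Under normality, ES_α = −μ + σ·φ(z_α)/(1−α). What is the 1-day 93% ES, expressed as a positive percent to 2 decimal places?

Tail multiplier: φ(z)/(1−α) = 0.134227 / 0.07 = 1.918.
ES = 0.73% × 1.918 = 1.400%.

1.40%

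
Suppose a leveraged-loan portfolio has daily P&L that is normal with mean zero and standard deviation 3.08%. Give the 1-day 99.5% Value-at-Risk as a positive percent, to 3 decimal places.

7.934%

At 99.5% one-sided, z = 2.576.
VaR = z·σ = 2.576 × 3.08% = 7.934%.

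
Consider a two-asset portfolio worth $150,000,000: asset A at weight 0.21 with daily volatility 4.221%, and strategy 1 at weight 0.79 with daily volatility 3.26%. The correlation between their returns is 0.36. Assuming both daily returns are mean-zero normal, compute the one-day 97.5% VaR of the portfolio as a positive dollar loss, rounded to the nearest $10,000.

σ_p² = 0.21²·4.221² + 0.79²·3.26² + 2·0.36·0.21·0.79·4.221·3.26 = 9.0621 (%²).
σ_p = √9.0621 = 3.010%.
At 97.5%, z = 1.960.
VaR = 1.960 × 3.010% = 5.900%; on $150,000,000 that is $8,850,000.

$8,850,000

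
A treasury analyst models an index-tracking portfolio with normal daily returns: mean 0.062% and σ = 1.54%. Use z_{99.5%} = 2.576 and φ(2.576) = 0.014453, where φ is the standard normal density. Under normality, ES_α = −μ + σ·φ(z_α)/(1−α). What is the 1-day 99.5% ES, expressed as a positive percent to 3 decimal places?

Tail multiplier: φ(z)/(1−α) = 0.014453 / 0.005 = 2.891.
ES = −(0.062%) + 1.54% × 2.891 = 4.390%.

4.390%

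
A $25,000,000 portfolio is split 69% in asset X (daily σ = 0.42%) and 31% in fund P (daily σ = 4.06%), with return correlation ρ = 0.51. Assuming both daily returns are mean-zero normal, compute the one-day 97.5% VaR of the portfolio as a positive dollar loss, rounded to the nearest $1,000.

σ_p² = 0.69²·0.42² + 0.31²·4.06² + 2·0.51·0.69·0.31·0.42·4.06 = 2.0401 (%²).
σ_p = √2.0401 = 1.428%.
At 97.5%, z = 1.960.
VaR = 1.960 × 1.428% = 2.799%; on $25,000,000 that is $699,750.

$700,000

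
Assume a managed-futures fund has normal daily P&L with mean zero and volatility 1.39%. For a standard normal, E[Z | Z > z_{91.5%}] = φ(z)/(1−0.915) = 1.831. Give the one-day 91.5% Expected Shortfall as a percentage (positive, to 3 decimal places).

ES = 1.39% × 1.831 = 2.545%.

2.545%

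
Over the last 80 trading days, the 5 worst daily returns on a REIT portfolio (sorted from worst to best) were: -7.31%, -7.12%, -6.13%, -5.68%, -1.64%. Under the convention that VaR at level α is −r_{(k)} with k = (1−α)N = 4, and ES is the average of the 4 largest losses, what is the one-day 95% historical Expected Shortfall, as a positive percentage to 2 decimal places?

6.56%

The 4 worst returns sum to -26.24%.
ES = −(-26.24%) / 4 = 6.56%.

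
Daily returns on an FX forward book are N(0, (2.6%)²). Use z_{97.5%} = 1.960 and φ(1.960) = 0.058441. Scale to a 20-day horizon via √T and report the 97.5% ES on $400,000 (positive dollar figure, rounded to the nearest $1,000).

σ_{20d} = 2.6% × √20 = 11.628%.
ES multiplier = φ(z)/(1−α) = 0.058441/0.025 = 2.338.
ES = 11.628% × 2.338 = 27.186%; on $400,000: $108,744.

$109,000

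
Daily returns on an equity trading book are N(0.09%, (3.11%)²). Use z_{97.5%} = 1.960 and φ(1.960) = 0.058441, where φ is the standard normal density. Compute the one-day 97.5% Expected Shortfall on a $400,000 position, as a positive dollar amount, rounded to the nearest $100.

$28,700

Tail multiplier: φ(z)/(1−α) = 0.058441 / 0.025 = 2.338.
ES = −(0.09%) + 3.11% × 2.338 = 7.181%.
On $400,000: 0.07181 × $400,000 = $28,724.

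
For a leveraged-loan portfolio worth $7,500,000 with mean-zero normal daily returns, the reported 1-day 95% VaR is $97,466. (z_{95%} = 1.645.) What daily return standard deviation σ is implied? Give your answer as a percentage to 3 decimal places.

0.790%

VaR as a fraction: $97,466 / $7,500,000 = 1.300%.
σ = VaR / z = 1.300% / 1.645 = 0.790%.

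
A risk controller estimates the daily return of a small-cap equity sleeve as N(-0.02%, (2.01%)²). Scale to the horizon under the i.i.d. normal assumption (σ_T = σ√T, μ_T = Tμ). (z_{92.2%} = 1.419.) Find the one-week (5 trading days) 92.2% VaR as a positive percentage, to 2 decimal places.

σ_{5d} = 2.01% × √5 = 4.494%; μ_{5d} = 5 × -0.02% = -0.100%.
VaR = −(-0.100%) + 1.419 × 4.494% = 6.477%.

6.48%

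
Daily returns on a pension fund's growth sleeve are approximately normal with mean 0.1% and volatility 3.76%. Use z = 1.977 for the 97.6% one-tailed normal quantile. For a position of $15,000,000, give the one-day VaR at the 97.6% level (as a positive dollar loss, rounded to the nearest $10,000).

$1,100,000

VaR = −μ + z·σ = −(0.1%) + 1.977 × 3.76% = 7.334%.
On $15,000,000: 0.07334 × $15,000,000 = $1,100,100.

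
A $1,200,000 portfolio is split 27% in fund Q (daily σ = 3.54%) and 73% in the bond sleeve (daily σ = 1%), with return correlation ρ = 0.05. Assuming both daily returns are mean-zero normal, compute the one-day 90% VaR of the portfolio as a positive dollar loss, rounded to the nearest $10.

$18,940

σ_p² = 0.27²·3.54² + 0.73²·1² + 2·0.05·0.27·0.73·3.54·1 = 1.5162 (%²).
σ_p = √1.5162 = 1.231%.
At 90%, z = 1.282.
VaR = 1.282 × 1.231% = 1.578%; on $1,200,000 that is $18,936.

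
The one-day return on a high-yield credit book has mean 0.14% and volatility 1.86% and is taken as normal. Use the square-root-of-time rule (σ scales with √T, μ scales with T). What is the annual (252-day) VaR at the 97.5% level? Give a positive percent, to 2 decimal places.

22.59%

At 97.5%, z = 1.960.
σ_{252d} = 1.86% × √252 = 29.527%; μ_{252d} = 252 × 0.14% = 35.280%.
VaR = −(35.280%) + 1.960 × 29.527% = 22.593%.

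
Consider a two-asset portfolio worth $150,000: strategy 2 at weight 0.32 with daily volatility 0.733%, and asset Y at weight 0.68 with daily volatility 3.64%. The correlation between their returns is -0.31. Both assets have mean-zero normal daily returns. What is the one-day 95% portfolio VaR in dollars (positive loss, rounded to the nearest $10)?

$5,950

σ_p² = 0.32²·0.733² + 0.68²·3.64² + 2·-0.31·0.32·0.68·0.733·3.64 = 5.8217 (%²).
σ_p = √5.8217 = 2.413%.
At 95%, z = 1.645.
VaR = 1.645 × 2.413% = 3.969%; on $150,000 that is $5,953.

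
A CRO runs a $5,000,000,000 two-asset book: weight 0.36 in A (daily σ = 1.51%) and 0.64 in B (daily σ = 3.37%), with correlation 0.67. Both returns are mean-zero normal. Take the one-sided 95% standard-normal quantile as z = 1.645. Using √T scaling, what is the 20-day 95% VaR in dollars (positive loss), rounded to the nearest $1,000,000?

σ_p = √(0.36²·1.51² + 0.64²·3.37² + 2·0.67·0.36·0.64·1.51·3.37) = 2.553%.
σ_{20d} = 2.553% × √20 = 11.417%.
VaR = 1.645 × 11.417% = 18.781%; on $5,000,000,000 that is $939,050,000.

$939,000,000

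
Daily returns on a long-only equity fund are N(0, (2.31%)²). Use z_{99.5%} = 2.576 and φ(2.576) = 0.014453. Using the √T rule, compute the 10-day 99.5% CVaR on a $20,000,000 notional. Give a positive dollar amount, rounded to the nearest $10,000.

σ_{10d} = 2.31% × √10 = 7.305%.
ES multiplier = φ(z)/(1−α) = 0.014453/0.005 = 2.891.
ES = 7.305% × 2.891 = 21.119%; on $20,000,000: $4,223,800.

$4,220,000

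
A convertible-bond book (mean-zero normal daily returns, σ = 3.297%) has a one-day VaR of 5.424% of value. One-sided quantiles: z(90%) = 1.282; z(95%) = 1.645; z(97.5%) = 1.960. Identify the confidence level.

Implied z = VaR/σ = 5.424 / 3.297 = 1.645.
This matches z(95%) = 1.645.

95%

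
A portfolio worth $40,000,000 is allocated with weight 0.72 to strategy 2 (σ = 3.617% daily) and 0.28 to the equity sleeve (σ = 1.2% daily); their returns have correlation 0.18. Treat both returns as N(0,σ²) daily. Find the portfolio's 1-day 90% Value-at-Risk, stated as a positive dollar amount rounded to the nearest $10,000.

$1,380,000

σ_p² = 0.72²·3.617² + 0.28²·1.2² + 2·0.18·0.72·0.28·3.617·1.2 = 7.2100 (%²).
σ_p = √7.2100 = 2.685%.
At 90%, z = 1.282.
VaR = 1.282 × 2.685% = 3.442%; on $40,000,000 that is $1,376,800.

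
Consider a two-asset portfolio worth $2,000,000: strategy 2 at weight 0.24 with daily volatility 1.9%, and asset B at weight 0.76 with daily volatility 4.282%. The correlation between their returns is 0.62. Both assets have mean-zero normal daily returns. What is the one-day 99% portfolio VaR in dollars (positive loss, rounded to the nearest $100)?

σ_p² = 0.24²·1.9² + 0.76²·4.282² + 2·0.62·0.24·0.76·1.9·4.282 = 12.6387 (%²).
σ_p = √12.6387 = 3.555%.
At 99%, z = 2.326.
VaR = 2.326 × 3.555% = 8.269%; on $2,000,000 that is $165,380.

$165,400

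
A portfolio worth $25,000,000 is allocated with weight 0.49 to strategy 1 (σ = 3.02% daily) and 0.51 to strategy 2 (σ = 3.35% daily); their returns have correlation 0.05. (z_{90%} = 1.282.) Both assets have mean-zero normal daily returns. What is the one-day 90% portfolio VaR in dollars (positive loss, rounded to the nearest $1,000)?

σ_p² = 0.49²·3.02² + 0.51²·3.35² + 2·0.05·0.49·0.51·3.02·3.35 = 5.3616 (%²).
σ_p = √5.3616 = 2.316%.
VaR = 1.282 × 2.316% = 2.969%; on $25,000,000 that is $742,250.

$742,000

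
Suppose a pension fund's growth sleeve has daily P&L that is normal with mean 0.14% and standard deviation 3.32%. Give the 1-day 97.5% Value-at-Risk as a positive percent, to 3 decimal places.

At 97.5% one-sided, z = 1.960.
VaR = −μ + z·σ = −(0.14%) + 1.960 × 3.32% = 6.367%.

6.367%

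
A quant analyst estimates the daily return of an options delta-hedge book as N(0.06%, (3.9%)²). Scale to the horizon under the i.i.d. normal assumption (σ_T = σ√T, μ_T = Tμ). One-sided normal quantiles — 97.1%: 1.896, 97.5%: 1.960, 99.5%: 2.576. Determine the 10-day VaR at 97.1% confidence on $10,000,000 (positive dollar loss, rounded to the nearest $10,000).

σ_{10d} = 3.9% × √10 = 12.333%; μ_{10d} = 10 × 0.06% = 0.600%.
VaR = −(0.600%) + 1.896 × 12.333% = 22.783%.
On $10,000,000: 0.22783 × $10,000,000 = $2,278,300.

$2,280,000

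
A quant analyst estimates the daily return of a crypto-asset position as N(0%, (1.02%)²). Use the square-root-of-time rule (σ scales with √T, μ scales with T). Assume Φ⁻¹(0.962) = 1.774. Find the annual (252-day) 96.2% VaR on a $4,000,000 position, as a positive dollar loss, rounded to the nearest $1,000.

σ_{252d} = 1.02% × √252 = 16.192%.
VaR = 1.774 × 16.192% = 28.725%.
On $4,000,000: 0.28725 × $4,000,000 = $1,149,000.

$1,149,000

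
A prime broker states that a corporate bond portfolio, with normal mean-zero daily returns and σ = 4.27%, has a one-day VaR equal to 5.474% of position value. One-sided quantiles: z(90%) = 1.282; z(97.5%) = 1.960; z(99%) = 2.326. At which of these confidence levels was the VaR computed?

Implied z = VaR/σ = 5.474 / 4.27 = 1.282.
This matches z(90%) = 1.282.

90%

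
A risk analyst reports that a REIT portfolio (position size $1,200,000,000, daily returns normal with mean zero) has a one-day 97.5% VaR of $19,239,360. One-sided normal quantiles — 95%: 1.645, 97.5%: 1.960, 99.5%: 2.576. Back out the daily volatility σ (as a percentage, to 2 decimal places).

0.82%

VaR as a fraction: $19,239,360 / $1,200,000,000 = 1.603%.
σ = VaR / z = 1.603% / 1.960 = 0.818%.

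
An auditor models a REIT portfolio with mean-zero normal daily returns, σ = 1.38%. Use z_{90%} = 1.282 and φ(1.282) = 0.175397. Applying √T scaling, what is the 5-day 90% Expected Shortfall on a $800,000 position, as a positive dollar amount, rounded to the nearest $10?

σ_{5d} = 1.38% × √5 = 3.086%.
ES multiplier = φ(z)/(1−α) = 0.175397/0.1 = 1.754.
ES = 3.086% × 1.754 = 5.413%; on $800,000: $43,304.

$43,300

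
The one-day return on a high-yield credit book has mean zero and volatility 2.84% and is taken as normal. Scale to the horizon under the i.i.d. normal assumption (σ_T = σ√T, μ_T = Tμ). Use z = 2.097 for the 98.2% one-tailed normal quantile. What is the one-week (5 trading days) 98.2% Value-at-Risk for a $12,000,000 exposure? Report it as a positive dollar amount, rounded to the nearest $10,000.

σ_{5d} = 2.84% × √5 = 6.350%.
VaR = 2.097 × 6.350% = 13.316%.
On $12,000,000: 0.13316 × $12,000,000 = $1,597,920.

$1,600,000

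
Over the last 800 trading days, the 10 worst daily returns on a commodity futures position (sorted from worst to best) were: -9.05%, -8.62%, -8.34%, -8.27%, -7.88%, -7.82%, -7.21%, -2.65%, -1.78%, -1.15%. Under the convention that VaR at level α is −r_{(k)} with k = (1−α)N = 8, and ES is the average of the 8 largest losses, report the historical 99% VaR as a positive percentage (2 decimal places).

2.65%

k = 8; the 8th lowest return is -2.65%, so VaR = 2.65%.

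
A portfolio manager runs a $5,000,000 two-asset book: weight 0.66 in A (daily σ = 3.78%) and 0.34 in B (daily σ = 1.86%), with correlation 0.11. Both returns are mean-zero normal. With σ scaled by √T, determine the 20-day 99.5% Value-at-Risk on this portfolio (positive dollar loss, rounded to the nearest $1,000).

$1,521,000

σ_p = √(0.66²·3.78² + 0.34²·1.86² + 2·0.11·0.66·0.34·3.78·1.86) = 2.640%.
σ_{20d} = 2.640% × √20 = 11.806%.
z(99.5%) = 2.576.
VaR = 2.576 × 11.806% = 30.412%; on $5,000,000 that is $1,520,600.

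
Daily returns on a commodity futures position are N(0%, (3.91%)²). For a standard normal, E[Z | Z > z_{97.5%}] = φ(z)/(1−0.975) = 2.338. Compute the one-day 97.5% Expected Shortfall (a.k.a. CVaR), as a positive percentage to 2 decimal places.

9.14%

ES = 3.91% × 2.338 = 9.142%.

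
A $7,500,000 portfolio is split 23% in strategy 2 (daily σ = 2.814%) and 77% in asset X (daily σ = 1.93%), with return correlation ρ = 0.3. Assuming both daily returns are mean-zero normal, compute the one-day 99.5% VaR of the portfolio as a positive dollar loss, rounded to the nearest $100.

$345,800

σ_p² = 0.23²·2.814² + 0.77²·1.93² + 2·0.3·0.23·0.77·2.814·1.93 = 3.2045 (%²).
σ_p = √3.2045 = 1.790%.
At 99.5%, z = 2.576.
VaR = 2.576 × 1.790% = 4.611%; on $7,500,000 that is $345,825.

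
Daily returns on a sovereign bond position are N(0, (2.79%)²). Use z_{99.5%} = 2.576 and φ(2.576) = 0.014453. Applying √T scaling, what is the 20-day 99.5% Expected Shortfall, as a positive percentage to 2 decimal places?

σ_{20d} = 2.79% × √20 = 12.477%.
ES multiplier = φ(z)/(1−α) = 0.014453/0.005 = 2.891.
ES = 12.477% × 2.891 = 36.071%.

36.07%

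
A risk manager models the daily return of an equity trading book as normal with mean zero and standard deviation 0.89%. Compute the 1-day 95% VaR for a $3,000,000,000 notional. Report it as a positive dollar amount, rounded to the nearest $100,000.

$43,900,000

At 95% one-sided, z = 1.645.
VaR = z·σ = 1.645 × 0.89% = 1.464%.
On $3,000,000,000: 0.01464 × $3,000,000,000 = $43,920,000.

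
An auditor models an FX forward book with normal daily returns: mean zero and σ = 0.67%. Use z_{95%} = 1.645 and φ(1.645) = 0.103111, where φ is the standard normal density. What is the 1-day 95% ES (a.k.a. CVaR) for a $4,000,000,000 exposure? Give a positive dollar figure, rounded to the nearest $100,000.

Tail multiplier: φ(z)/(1−α) = 0.103111 / 0.05 = 2.062.
ES = 0.67% × 2.062 = 1.382%.
On $4,000,000,000: 0.01382 × $4,000,000,000 = $55,280,000.

$55,300,000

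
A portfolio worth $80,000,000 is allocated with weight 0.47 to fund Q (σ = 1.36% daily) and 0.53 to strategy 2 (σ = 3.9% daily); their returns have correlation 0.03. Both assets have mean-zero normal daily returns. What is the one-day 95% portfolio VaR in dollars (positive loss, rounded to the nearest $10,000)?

$2,870,000

σ_p² = 0.47²·1.36² + 0.53²·3.9² + 2·0.03·0.47·0.53·1.36·3.9 = 4.7603 (%²).
σ_p = √4.7603 = 2.182%.
At 95%, z = 1.645.
VaR = 1.645 × 2.182% = 3.589%; on $80,000,000 that is $2,871,200.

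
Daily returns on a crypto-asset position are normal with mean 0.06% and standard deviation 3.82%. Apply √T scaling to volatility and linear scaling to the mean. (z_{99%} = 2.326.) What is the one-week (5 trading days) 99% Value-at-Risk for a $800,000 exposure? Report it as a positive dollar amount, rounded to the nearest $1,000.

σ_{5d} = 3.82% × √5 = 8.542%; μ_{5d} = 5 × 0.06% = 0.300%.
VaR = −(0.300%) + 2.326 × 8.542% = 19.569%.
On $800,000: 0.19569 × $800,000 = $156,552.

$157,000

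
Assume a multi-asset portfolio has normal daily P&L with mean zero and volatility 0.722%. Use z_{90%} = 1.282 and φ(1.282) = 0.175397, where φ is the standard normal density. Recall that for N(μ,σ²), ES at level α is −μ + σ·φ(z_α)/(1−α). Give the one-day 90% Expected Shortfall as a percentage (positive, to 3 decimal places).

1.266%

Tail multiplier: φ(z)/(1−α) = 0.175397 / 0.1 = 1.754.
ES = 0.722% × 1.754 = 1.266%.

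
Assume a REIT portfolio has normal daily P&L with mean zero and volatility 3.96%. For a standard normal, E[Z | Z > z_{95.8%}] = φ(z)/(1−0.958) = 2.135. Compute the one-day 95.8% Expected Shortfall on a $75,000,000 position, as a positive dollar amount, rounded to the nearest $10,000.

$6,340,000

ES = 3.96% × 2.135 = 8.455%.
On $75,000,000: 0.08455 × $75,000,000 = $6,341,250.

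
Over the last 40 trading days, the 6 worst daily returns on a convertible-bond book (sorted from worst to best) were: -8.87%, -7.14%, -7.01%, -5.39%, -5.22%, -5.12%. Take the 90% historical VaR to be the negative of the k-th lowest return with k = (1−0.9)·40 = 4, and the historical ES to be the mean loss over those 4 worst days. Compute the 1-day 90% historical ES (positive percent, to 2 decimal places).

The 4 worst returns sum to -28.41%.
ES = −(-28.41%) / 4 = 7.1025% ≈ 7.10%.

7.10%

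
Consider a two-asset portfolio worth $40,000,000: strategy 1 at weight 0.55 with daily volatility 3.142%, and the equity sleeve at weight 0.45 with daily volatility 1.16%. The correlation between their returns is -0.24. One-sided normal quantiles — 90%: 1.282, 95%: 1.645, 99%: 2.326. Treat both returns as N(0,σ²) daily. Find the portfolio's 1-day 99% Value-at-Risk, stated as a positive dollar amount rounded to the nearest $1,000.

σ_p² = 0.55²·3.142² + 0.45²·1.16² + 2·-0.24·0.55·0.45·3.142·1.16 = 2.8258 (%²).
σ_p = √2.8258 = 1.681%.
VaR = 2.326 × 1.681% = 3.910%; on $40,000,000 that is $1,564,000.

$1,564,000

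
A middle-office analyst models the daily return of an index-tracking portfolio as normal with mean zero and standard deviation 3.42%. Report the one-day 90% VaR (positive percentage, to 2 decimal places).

At 90% one-sided, z = 1.282.
VaR = z·σ = 1.282 × 3.42% = 4.384%.

4.38%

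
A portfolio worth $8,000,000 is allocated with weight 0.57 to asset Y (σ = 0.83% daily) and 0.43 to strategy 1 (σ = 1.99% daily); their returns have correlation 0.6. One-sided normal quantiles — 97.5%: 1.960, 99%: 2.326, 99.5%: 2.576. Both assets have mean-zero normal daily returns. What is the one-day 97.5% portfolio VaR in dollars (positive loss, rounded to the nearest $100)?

σ_p² = 0.57²·0.83² + 0.43²·1.99² + 2·0.6·0.57·0.43·0.83·1.99 = 1.4418 (%²).
σ_p = √1.4418 = 1.201%.
VaR = 1.960 × 1.201% = 2.354%; on $8,000,000 that is $188,320.

$188,300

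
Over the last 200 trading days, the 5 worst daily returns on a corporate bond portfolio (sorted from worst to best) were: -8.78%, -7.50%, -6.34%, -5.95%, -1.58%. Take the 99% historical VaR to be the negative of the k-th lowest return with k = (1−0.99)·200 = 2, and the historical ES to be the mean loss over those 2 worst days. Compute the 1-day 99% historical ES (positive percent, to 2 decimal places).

8.14%

The 2 worst returns sum to -16.28%.
ES = −(-16.28%) / 2 = 8.14%.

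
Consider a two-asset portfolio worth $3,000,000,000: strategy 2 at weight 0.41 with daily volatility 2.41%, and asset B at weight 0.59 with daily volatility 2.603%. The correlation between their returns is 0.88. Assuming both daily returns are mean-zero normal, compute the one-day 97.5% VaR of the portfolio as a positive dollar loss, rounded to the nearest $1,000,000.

$144,000,000

σ_p² = 0.41²·2.41² + 0.59²·2.603² + 2·0.88·0.41·0.59·2.41·2.603 = 6.0057 (%²).
σ_p = √6.0057 = 2.451%.
At 97.5%, z = 1.960.
VaR = 1.960 × 2.451% = 4.804%; on $3,000,000,000 that is $144,120,000.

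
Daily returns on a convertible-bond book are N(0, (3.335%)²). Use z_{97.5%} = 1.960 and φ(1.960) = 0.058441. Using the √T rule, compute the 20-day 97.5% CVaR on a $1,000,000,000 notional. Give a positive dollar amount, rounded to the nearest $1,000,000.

$349,000,000

σ_{20d} = 3.335% × √20 = 14.915%.
ES multiplier = φ(z)/(1−α) = 0.058441/0.025 = 2.338.
ES = 14.915% × 2.338 = 34.871%; on $1,000,000,000: $348,710,000.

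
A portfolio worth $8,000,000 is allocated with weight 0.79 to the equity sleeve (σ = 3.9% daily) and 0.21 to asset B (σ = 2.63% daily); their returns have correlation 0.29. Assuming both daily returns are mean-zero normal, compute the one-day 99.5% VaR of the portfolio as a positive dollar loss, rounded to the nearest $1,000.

σ_p² = 0.79²·3.9² + 0.21²·2.63² + 2·0.29·0.79·0.21·3.9·2.63 = 10.7845 (%²).
σ_p = √10.7845 = 3.284%.
At 99.5%, z = 2.576.
VaR = 2.576 × 3.284% = 8.460%; on $8,000,000 that is $676,800.

$677,000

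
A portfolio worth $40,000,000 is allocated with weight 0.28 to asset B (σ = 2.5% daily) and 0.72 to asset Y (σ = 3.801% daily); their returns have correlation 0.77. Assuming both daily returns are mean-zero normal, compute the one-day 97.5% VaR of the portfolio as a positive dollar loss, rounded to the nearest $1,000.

$2,592,000

σ_p² = 0.28²·2.5² + 0.72²·3.801² + 2·0.77·0.28·0.72·2.5·3.801 = 10.9298 (%²).
σ_p = √10.9298 = 3.306%.
At 97.5%, z = 1.960.
VaR = 1.960 × 3.306% = 6.480%; on $40,000,000 that is $2,592,000.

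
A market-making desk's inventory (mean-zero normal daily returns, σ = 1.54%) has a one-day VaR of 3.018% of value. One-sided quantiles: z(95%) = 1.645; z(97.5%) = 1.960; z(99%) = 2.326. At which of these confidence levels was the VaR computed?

97.5%

Implied z = VaR/σ = 3.018 / 1.54 = 1.960.
This matches z(97.5%) = 1.960.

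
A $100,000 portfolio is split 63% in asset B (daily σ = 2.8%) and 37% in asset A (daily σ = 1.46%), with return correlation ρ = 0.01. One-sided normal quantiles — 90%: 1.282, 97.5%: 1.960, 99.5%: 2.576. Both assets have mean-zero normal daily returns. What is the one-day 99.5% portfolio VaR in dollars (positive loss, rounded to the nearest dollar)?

σ_p² = 0.63²·2.8² + 0.37²·1.46² + 2·0.01·0.63·0.37·2.8·1.46 = 3.4226 (%²).
σ_p = √3.4226 = 1.850%.
VaR = 2.576 × 1.850% = 4.766%; on $100,000 that is $4,766.

$4,766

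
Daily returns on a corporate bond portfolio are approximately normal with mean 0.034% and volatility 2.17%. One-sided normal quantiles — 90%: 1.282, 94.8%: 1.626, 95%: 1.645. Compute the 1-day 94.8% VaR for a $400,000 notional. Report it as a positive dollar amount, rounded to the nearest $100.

VaR = −μ + z·σ = −(0.034%) + 1.626 × 2.17% = 3.494%.
On $400,000: 0.03494 × $400,000 = $13,976.

$14,000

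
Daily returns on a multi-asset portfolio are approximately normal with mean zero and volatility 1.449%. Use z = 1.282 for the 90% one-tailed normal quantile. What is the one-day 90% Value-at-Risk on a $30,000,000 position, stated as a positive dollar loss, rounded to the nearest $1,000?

VaR = z·σ = 1.282 × 1.449% = 1.858%.
On $30,000,000: 0.01858 × $30,000,000 = $557,400.

$557,000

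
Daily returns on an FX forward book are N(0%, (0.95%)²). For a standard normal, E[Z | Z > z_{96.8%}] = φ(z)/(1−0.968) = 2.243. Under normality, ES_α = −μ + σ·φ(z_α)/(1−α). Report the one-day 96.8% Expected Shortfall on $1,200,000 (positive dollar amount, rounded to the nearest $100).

$25,600

ES = 0.95% × 2.243 = 2.131%.
On $1,200,000: 0.02131 × $1,200,000 = $25,572.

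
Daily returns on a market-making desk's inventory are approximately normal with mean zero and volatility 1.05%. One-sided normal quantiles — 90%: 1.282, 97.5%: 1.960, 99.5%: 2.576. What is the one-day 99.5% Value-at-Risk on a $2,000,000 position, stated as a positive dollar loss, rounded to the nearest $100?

VaR = z·σ = 2.576 × 1.05% = 2.705%.
On $2,000,000: 0.02705 × $2,000,000 = $54,100.

$54,100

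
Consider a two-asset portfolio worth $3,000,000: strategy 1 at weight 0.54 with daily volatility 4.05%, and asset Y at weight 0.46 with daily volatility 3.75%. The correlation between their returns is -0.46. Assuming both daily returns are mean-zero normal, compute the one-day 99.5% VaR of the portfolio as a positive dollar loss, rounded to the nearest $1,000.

$160,000

σ_p² = 0.54²·4.05² + 0.46²·3.75² + 2·-0.46·0.54·0.46·4.05·3.75 = 4.2878 (%²).
σ_p = √4.2878 = 2.071%.
At 99.5%, z = 2.576.
VaR = 2.576 × 2.071% = 5.335%; on $3,000,000 that is $160,050.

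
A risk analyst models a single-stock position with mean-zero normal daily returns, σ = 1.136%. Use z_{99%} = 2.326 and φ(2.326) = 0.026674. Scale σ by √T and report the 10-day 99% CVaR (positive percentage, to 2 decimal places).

σ_{10d} = 1.136% × √10 = 3.592%.
ES multiplier = φ(z)/(1−α) = 0.026674/0.01 = 2.667.
ES = 3.592% × 2.667 = 9.580%.

9.58%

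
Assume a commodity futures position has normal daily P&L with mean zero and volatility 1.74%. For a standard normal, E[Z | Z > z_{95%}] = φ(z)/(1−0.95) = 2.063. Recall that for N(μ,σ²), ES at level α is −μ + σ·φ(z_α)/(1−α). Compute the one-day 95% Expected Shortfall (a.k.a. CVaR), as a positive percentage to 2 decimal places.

ES = 1.74% × 2.063 = 3.590%.

3.59%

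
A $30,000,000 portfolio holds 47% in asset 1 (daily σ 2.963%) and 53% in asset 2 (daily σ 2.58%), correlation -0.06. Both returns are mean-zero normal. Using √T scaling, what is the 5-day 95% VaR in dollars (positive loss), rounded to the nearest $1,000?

$2,088,000

σ_p = √(0.47²·2.963² + 0.53²·2.58² + 2·-0.06·0.47·0.53·2.963·2.58) = 1.892%.
σ_{5d} = 1.892% × √5 = 4.231%.
z(95%) = 1.645.
VaR = 1.645 × 4.231% = 6.960%; on $30,000,000 that is $2,088,000.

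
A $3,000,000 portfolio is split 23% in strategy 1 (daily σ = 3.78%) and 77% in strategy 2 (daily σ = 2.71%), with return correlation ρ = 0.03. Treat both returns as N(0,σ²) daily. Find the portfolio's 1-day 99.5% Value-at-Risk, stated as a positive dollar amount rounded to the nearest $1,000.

σ_p² = 0.23²·3.78² + 0.77²·2.71² + 2·0.03·0.23·0.77·3.78·2.71 = 5.2190 (%²).
σ_p = √5.2190 = 2.285%.
At 99.5%, z = 2.576.
VaR = 2.576 × 2.285% = 5.886%; on $3,000,000 that is $176,580.

$177,000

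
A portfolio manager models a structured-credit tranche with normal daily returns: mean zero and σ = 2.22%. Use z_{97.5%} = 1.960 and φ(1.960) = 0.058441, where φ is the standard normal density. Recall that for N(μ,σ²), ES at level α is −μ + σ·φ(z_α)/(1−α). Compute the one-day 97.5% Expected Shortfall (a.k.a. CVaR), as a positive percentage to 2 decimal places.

5.19%

Tail multiplier: φ(z)/(1−α) = 0.058441 / 0.025 = 2.338.
ES = 2.22% × 2.338 = 5.190%.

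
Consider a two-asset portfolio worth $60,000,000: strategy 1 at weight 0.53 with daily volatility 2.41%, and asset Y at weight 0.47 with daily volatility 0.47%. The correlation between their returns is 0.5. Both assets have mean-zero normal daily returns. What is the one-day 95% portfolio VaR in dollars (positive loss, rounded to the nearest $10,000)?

$1,380,000

σ_p² = 0.53²·2.41² + 0.47²·0.47² + 2·0.5·0.53·0.47·2.41·0.47 = 1.9624 (%²).
σ_p = √1.9624 = 1.401%.
At 95%, z = 1.645.
VaR = 1.645 × 1.401% = 2.305%; on $60,000,000 that is $1,383,000.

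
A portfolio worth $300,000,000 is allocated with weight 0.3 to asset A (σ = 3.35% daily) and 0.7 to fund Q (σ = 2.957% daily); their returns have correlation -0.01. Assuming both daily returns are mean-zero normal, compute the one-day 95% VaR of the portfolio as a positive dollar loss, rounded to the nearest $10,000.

σ_p² = 0.3²·3.35² + 0.7²·2.957² + 2·-0.01·0.3·0.7·3.35·2.957 = 5.2529 (%²).
σ_p = √5.2529 = 2.292%.
At 95%, z = 1.645.
VaR = 1.645 × 2.292% = 3.770%; on $300,000,000 that is $11,310,000.

$11,310,000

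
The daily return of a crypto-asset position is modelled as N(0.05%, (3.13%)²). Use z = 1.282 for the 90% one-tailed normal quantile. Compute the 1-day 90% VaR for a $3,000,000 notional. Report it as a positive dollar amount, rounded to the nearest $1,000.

$119,000

VaR = −μ + z·σ = −(0.05%) + 1.282 × 3.13% = 3.963%.
On $3,000,000: 0.03963 × $3,000,000 = $118,890.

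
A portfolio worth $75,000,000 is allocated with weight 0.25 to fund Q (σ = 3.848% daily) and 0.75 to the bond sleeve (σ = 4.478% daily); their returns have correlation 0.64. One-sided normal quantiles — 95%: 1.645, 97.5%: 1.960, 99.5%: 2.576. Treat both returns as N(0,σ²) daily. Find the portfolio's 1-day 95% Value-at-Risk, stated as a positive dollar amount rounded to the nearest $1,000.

σ_p² = 0.25²·3.848² + 0.75²·4.478² + 2·0.64·0.25·0.75·3.848·4.478 = 16.3405 (%²).
σ_p = √16.3405 = 4.042%.
VaR = 1.645 × 4.042% = 6.649%; on $75,000,000 that is $4,986,750.

$4,987,000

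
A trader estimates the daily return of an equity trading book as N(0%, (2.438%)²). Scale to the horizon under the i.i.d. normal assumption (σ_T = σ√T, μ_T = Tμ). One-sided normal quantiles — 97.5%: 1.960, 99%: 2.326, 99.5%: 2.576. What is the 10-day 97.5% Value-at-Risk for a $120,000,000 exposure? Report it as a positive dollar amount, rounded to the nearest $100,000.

σ_{10d} = 2.438% × √10 = 7.710%.
VaR = 1.960 × 7.710% = 15.112%.
On $120,000,000: 0.15112 × $120,000,000 = $18,134,400.

$18,100,000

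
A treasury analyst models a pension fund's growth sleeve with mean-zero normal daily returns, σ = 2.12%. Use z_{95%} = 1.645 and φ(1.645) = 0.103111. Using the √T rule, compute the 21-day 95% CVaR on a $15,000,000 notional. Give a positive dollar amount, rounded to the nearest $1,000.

$3,005,000

σ_{21d} = 2.12% × √21 = 9.715%.
ES multiplier = φ(z)/(1−α) = 0.103111/0.05 = 2.062.
ES = 9.715% × 2.062 = 20.032%; on $15,000,000: $3,004,800.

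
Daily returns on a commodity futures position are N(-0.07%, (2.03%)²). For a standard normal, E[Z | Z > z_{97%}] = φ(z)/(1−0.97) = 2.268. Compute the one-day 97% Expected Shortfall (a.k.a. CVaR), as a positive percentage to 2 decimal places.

ES = −(-0.07%) + 2.03% × 2.268 = 4.674%.

4.67%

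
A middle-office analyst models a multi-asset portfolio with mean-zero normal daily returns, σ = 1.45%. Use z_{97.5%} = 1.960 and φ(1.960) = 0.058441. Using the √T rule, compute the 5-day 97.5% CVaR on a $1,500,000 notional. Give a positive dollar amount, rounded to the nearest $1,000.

σ_{5d} = 1.45% × √5 = 3.242%.
ES multiplier = φ(z)/(1−α) = 0.058441/0.025 = 2.338.
ES = 3.242% × 2.338 = 7.580%; on $1,500,000: $113,700.

$114,000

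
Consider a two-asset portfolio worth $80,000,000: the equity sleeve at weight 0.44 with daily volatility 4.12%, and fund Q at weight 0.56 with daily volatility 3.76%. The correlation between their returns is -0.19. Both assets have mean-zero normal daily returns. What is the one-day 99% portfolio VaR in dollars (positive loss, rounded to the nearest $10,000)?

σ_p² = 0.44²·4.12² + 0.56²·3.76² + 2·-0.19·0.44·0.56·4.12·3.76 = 6.2693 (%²).
σ_p = √6.2693 = 2.504%.
At 99%, z = 2.326.
VaR = 2.326 × 2.504% = 5.824%; on $80,000,000 that is $4,659,200.

$4,660,000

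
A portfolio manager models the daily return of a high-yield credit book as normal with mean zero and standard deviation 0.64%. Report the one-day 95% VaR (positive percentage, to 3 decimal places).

1.053%

At 95% one-sided, z = 1.645.
VaR = z·σ = 1.645 × 0.64% = 1.053%.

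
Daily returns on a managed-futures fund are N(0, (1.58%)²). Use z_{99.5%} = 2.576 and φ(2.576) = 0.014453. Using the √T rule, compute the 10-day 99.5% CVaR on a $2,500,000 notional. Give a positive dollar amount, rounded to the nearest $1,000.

$361,000

σ_{10d} = 1.58% × √10 = 4.996%.
ES multiplier = φ(z)/(1−α) = 0.014453/0.005 = 2.891.
ES = 4.996% × 2.891 = 14.443%; on $2,500,000: $361,075.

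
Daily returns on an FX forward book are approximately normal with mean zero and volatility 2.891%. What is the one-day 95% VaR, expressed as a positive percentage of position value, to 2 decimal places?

At 95% one-sided, z = 1.645.
VaR = z·σ = 1.645 × 2.891% = 4.756%.

4.76%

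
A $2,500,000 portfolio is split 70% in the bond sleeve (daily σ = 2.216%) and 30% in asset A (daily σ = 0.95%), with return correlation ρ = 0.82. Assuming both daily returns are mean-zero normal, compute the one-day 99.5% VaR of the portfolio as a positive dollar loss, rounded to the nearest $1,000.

σ_p² = 0.7²·2.216² + 0.3²·0.95² + 2·0.82·0.7·0.3·2.216·0.95 = 3.2125 (%²).
σ_p = √3.2125 = 1.792%.
At 99.5%, z = 2.576.
VaR = 2.576 × 1.792% = 4.616%; on $2,500,000 that is $115,400.

$115,000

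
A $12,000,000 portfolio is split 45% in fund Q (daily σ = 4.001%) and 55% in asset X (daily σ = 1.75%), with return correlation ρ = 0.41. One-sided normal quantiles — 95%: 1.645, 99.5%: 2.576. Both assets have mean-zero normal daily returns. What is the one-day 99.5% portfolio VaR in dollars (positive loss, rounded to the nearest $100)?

$730,800

σ_p² = 0.45²·4.001² + 0.55²·1.75² + 2·0.41·0.45·0.55·4.001·1.75 = 5.5890 (%²).
σ_p = √5.5890 = 2.364%.
VaR = 2.576 × 2.364% = 6.090%; on $12,000,000 that is $730,800.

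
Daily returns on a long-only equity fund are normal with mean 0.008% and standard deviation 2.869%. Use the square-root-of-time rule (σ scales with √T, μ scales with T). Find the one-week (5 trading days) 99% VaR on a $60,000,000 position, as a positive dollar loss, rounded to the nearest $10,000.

$8,930,000

At 99%, z = 2.326.
σ_{5d} = 2.869% × √5 = 6.415%; μ_{5d} = 5 × 0.008% = 0.040%.
VaR = −(0.040%) + 2.326 × 6.415% = 14.881%.
On $60,000,000: 0.14881 × $60,000,000 = $8,928,600.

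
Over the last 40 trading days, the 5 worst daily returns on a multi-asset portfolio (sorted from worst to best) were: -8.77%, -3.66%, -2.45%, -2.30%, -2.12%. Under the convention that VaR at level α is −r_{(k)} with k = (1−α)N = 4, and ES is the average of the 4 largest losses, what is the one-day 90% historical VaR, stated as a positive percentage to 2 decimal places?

k = 4; the 4th lowest return is -2.30%, so VaR = 2.30%.

2.30%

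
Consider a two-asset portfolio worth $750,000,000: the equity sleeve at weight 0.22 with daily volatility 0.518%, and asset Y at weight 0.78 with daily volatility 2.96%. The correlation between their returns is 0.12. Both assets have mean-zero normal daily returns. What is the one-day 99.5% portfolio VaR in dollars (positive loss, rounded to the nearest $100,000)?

σ_p² = 0.22²·0.518² + 0.78²·2.96² + 2·0.12·0.22·0.78·0.518·2.96 = 5.4067 (%²).
σ_p = √5.4067 = 2.325%.
At 99.5%, z = 2.576.
VaR = 2.576 × 2.325% = 5.989%; on $750,000,000 that is $44,917,500.

$44,900,000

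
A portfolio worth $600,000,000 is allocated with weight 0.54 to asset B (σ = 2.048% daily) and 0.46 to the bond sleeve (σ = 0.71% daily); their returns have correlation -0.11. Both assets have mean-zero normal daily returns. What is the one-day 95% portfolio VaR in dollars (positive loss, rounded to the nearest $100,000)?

σ_p² = 0.54²·2.048² + 0.46²·0.71² + 2·-0.11·0.54·0.46·2.048·0.71 = 1.2503 (%²).
σ_p = √1.2503 = 1.118%.
At 95%, z = 1.645.
VaR = 1.645 × 1.118% = 1.839%; on $600,000,000 that is $11,034,000.

$11,000,000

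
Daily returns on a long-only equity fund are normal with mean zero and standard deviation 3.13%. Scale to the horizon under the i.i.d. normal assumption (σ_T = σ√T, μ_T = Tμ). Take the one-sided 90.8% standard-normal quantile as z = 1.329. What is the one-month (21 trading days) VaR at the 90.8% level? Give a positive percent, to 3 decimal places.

σ_{21d} = 3.13% × √21 = 14.343%.
VaR = 1.329 × 14.343% = 19.062%.

19.062%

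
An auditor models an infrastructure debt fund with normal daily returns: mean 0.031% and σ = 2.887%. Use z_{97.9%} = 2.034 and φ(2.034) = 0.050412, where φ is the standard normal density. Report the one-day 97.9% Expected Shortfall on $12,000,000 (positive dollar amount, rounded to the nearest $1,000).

$828,000

Tail multiplier: φ(z)/(1−α) = 0.050412 / 0.021 = 2.401.
ES = −(0.031%) + 2.887% × 2.401 = 6.901%.
On $12,000,000: 0.06901 × $12,000,000 = $828,120.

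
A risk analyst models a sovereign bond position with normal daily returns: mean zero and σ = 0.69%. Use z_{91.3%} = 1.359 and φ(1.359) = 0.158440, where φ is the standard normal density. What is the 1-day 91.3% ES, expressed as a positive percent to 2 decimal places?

Tail multiplier: φ(z)/(1−α) = 0.158440 / 0.087 = 1.821.
ES = 0.69% × 1.821 = 1.256%.

1.26%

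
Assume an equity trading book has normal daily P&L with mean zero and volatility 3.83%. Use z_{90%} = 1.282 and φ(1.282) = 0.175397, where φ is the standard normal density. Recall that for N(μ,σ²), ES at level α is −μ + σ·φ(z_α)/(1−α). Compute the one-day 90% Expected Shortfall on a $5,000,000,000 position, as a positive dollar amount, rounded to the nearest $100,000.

$335,900,000

Tail multiplier: φ(z)/(1−α) = 0.175397 / 0.1 = 1.754.
ES = 3.83% × 1.754 = 6.718%.
On $5,000,000,000: 0.06718 × $5,000,000,000 = $335,900,000.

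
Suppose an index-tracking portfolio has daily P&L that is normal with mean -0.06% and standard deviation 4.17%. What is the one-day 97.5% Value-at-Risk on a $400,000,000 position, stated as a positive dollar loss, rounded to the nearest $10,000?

$32,930,000

At 97.5% one-sided, z = 1.960.
VaR = −μ + z·σ = −(-0.06%) + 1.960 × 4.17% = 8.233%.
On $400,000,000: 0.08233 × $400,000,000 = $32,932,000.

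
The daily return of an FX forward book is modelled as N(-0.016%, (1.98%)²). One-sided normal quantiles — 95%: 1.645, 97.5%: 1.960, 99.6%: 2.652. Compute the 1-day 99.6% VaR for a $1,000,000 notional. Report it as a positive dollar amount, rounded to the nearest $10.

VaR = −μ + z·σ = −(-0.016%) + 2.652 × 1.98% = 5.267%.
On $1,000,000: 0.05267 × $1,000,000 = $52,670.

$52,670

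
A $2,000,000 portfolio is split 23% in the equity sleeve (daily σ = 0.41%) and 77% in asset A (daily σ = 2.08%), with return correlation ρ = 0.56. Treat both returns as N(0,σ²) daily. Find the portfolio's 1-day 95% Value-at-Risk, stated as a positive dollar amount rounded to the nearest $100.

σ_p² = 0.23²·0.41² + 0.77²·2.08² + 2·0.56·0.23·0.77·0.41·2.08 = 2.7432 (%²).
σ_p = √2.7432 = 1.656%.
At 95%, z = 1.645.
VaR = 1.645 × 1.656% = 2.724%; on $2,000,000 that is $54,480.

$54,500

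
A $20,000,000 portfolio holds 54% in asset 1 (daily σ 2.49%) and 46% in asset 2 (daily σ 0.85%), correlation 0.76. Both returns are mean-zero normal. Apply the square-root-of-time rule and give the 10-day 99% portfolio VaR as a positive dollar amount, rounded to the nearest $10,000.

σ_p = √(0.54²·2.49² + 0.46²·0.85² + 2·0.76·0.54·0.46·2.49·0.85) = 1.661%.
σ_{10d} = 1.661% × √10 = 5.253%.
z(99%) = 2.326.
VaR = 2.326 × 5.253% = 12.218%; on $20,000,000 that is $2,443,600.

$2,440,000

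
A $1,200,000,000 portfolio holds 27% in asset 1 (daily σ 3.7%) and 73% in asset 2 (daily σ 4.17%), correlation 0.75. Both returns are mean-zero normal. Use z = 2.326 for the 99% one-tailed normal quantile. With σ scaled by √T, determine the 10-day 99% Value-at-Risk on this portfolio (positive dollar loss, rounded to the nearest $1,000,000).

σ_p = √(0.27²·3.7² + 0.73²·4.17² + 2·0.75·0.27·0.73·3.7·4.17) = 3.850%.
σ_{10d} = 3.850% × √10 = 12.175%.
VaR = 2.326 × 12.175% = 28.319%; on $1,200,000,000 that is $339,828,000.

$340,000,000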